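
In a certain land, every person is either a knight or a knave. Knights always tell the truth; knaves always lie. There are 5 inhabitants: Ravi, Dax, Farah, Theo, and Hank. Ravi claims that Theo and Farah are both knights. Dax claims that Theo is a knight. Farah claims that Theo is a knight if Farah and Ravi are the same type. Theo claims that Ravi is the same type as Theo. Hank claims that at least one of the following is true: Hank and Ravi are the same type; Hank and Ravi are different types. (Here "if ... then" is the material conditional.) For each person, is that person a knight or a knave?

Ravi is a knight, Dax is a knight, Farah is a knight, Theo is a knight, and Hank is a knight.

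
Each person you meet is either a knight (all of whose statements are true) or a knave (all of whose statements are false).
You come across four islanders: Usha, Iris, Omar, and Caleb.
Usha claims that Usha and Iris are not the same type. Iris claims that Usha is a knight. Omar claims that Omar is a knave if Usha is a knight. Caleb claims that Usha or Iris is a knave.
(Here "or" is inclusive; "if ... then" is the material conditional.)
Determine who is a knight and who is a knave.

Usha is a knave, Iris is a knave, Omar is a knight, and Caleb is a knight.

Usha (knave): "Usha and Iris are not the same type" — False. ✓
Iris is a knave, and the claim "Usha is a knight" is indeed False.
Omar is a knight, so "Omar is a knave if Usha is a knight" must be True — and it is.
Since Caleb is a knight, "Usha or Iris is a knave" needs to be True, which holds.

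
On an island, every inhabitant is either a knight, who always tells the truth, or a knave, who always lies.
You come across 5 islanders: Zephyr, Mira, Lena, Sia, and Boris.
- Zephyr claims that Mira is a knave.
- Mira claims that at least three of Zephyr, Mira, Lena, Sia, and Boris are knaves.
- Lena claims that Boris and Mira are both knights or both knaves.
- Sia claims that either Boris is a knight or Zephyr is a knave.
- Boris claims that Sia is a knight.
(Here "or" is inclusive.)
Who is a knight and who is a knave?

Knights: Zephyr, Sia, and Boris. Knaves: Mira and Lena.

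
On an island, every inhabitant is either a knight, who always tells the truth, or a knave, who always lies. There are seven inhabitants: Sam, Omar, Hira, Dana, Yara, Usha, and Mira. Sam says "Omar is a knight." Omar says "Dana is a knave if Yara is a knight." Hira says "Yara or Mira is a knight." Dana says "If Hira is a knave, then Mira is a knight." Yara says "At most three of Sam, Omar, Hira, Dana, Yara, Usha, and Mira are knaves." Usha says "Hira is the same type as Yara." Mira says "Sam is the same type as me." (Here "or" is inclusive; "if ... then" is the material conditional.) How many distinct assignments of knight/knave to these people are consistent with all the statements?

1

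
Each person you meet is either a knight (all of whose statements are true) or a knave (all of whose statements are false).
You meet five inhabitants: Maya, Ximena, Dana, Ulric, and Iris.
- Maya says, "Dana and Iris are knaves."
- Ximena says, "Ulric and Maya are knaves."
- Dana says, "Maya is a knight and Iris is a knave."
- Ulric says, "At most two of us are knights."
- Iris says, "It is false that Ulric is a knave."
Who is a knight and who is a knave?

Knights: Ulric and Iris. Knaves: Maya, Ximena, and Dana.

Suppose Maya is a knight. Then Maya's statement "Dana and Iris are knaves" would have to be true. Checking the 16 ways to assign the others, none is consistent with every speaker.
(For instance, with Ximena=knave, Dana=knave, Ulric=knight, Iris=knight, Maya's claim "Dana and Iris are knaves" comes out false where it would need to be true.)
So Maya must be a knave, making "Dana and Iris are knaves" false. Taking Maya=knave, Ximena=knave, Dana=knave, Ulric=knight, Iris=knight, each remaining statement checks out:
  Ximena (knave): "Ulric and Maya are knaves" — false. ✓
  Dana (knave): "Maya is a knight and Iris is a knave" — false. ✓
  Ulric (knight): "at most two of us are knights" — true. ✓
  Iris (knight): "it is false that Ulric is a knave" — true. ✓
This is the unique consistent assignment.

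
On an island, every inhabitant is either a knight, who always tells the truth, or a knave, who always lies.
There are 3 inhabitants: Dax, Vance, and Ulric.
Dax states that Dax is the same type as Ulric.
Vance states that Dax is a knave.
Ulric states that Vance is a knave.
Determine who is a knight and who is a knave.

Knights: Dax and Ulric. Knaves: Vance.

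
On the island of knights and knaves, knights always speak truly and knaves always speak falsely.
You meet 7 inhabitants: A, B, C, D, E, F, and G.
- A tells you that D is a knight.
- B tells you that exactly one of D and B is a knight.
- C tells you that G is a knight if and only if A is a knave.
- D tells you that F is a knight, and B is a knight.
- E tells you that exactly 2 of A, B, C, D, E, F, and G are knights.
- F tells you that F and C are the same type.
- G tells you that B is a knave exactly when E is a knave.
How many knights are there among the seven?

3

The unique consistent assignment is A=knave, B=knave, C=knight, D=knave, E=knave, F=knight, G=knight.
That has 3 knights.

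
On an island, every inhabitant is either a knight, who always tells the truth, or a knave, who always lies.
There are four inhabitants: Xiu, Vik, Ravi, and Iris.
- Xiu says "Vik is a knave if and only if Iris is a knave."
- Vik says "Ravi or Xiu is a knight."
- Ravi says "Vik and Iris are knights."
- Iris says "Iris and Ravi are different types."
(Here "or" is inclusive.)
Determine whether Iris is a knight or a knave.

Iris is a knight.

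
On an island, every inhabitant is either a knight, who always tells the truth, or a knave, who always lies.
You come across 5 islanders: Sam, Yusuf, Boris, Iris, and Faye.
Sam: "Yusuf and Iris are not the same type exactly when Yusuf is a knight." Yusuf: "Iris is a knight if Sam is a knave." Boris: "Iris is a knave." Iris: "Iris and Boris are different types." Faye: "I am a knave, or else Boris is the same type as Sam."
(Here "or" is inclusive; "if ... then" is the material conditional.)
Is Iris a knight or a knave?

Consistent assignments: {Sam=knave, Yusuf=knight, Boris=knave, Iris=knight, Faye=knight}
In every consistent assignment, Iris is a knight.

Iris is a knight.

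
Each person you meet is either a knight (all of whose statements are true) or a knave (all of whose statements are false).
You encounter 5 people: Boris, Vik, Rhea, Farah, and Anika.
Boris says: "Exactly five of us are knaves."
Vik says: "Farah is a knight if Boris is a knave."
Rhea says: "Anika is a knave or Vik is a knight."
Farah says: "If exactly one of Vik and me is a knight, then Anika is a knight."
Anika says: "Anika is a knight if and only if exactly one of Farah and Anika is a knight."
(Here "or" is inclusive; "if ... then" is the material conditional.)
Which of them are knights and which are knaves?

Boris is a knave, Vik is a knight, Rhea is a knight, Farah is a knight, and Anika is a knave.

Suppose Boris is a knight. Then Boris's statement "exactly five of us are knaves" would have to be true. Checking the 16 ways to assign the others, none is consistent with every speaker.
(For instance, with Vik=knight, Rhea=knight, Farah=knight, Anika=knave, Boris's claim "exactly five of us are knaves" comes out false where it would need to be true.)
So Boris must be a knave, making "exactly five of us are knaves" false. Taking Boris=knave, Vik=knight, Rhea=knight, Farah=knight, Anika=knave, each remaining statement checks out:
  Vik (knight): "Farah is a knight if Boris is a knave" — true. ✓
  Rhea (knight): "Anika is a knave or Vik is a knight" — true. ✓
  Farah (knight): "if exactly one of Vik and me is a knight, then Anika is a knight" — true. ✓
  Anika (knave): "Anika is a knight if and only if exactly one of Farah and Anika is a knight" — false. ✓
This is the unique consistent assignment.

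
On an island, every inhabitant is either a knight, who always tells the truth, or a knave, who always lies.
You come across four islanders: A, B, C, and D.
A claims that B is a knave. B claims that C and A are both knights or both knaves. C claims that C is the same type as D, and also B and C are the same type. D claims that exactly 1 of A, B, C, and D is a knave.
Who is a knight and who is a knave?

Suppose A is a knight. Then A's statement "B is a knave" would have to be true. Checking the 8 ways to assign the others, none is consistent with every speaker.
(For instance, with B=knight, C=knave, D=knave, A's claim "B is a knave" comes out false where it would need to be true.)
So A must be a knave, making "B is a knave" false. Taking A=knave, B=knight, C=knave, D=knave, each remaining statement checks out:
  B (knight): "C and A are both knights or both knaves" — true. ✓
  C (knave): "C is the same type as D, and also B and C are the same type" — false. ✓
  D (knave): "exactly 1 of A, B, C, and D is a knave" — false. ✓
This is the unique consistent assignment.

A is a knave, B is a knight, C is a knave, and D is a knave.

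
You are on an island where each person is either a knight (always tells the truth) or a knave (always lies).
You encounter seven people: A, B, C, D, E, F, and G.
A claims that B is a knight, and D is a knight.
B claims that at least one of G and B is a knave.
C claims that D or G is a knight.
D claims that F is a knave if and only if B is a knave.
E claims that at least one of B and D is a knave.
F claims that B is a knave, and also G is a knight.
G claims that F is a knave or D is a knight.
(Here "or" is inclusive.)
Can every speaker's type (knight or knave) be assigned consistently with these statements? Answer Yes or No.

No

Checking all 128 assignments, each has at least one speaker whose statement's truth value contradicts their type.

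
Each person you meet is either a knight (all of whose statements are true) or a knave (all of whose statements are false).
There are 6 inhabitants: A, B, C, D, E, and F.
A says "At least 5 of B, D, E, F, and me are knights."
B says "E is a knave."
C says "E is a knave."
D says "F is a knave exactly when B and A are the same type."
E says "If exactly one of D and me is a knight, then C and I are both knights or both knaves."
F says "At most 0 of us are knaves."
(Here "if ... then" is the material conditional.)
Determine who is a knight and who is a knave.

A is a knave, B is a knave, C is a knave, D is a knight, E is a knight, and F is a knave.

A is a knave, so "at least 5 of B, D, E, F, and me are knights" must be False — and it is.
B is a knave, and the claim "E is a knave" is indeed False.
C (knave): "E is a knave" — False. ✓
D is a knight; "F is a knave exactly when B and A are the same type" is true, as required.
E (knight): "if exactly one of D and me is a knight, then C and I are both knights or both knaves" — true. ✓
F is a knave, so "at most 0 of us are knaves" must be False — and it is.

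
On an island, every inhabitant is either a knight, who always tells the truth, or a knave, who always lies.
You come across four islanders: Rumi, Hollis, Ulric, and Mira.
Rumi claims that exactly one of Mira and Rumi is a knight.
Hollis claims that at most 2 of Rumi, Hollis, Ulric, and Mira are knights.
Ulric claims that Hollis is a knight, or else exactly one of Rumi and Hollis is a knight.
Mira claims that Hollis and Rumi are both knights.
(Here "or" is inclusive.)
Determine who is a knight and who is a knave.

Rumi is a knave, Hollis is a knight, Ulric is a knight, and Mira is a knave.

Rumi is a knave; "exactly one of Mira and Rumi is a knight" is false, as required.
Hollis (knight): "at most 2 of Rumi, Hollis, Ulric, and Mira are knights" — True. ✓
Ulric is a knight, and the claim "Hollis is a knight, or else exactly one of Rumi and Hollis is a knight" is indeed True.
Since Mira is a knave, "Hollis and Rumi are both knights" needs to be false, which holds.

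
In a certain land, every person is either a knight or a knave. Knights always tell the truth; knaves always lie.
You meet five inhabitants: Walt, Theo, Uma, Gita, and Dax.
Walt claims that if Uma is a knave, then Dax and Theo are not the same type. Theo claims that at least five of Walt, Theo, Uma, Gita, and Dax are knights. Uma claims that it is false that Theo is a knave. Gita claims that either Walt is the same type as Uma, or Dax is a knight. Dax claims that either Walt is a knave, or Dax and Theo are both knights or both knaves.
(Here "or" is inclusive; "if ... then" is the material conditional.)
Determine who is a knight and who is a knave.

As a knight, Walt's statement "if Uma is a knave, then Dax and Theo are not the same type" should be True; it is.
Theo is a knight; "at least five of Walt, Theo, Uma, Gita, and Dax are knights" is True, as required.
Uma is a knight, and the claim "it is false that Theo is a knave" is indeed True.
Gita is a knight, so "either Walt is the same type as Uma, or Dax is a knight" must be True — and it is.
Since Dax is a knight, "either Walt is a knave, or Dax and Theo are both knights or both knaves" needs to be True, which holds.

Walt is a knight, Theo is a knight, Uma is a knight, Gita is a knight, and Dax is a knight.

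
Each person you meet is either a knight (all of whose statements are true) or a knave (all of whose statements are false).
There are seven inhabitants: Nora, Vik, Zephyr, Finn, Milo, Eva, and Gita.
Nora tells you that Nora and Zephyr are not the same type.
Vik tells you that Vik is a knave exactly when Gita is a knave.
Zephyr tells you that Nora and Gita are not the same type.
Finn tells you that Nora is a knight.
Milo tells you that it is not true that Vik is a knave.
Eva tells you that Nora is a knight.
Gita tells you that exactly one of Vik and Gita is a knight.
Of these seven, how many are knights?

4

The unique consistent assignment is Nora=knight, Vik=knave, Zephyr=knave, Finn=knight, Milo=knave, Eva=knight, Gita=knight.
That has 4 knights.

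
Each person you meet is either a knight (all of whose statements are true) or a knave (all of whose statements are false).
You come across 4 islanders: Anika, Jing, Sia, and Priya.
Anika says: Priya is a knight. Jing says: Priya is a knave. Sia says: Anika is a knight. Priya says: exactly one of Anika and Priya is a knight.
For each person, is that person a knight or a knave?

Suppose Anika is a knight. Then Anika's statement "Priya is a knight" would have to be true. Checking the 8 ways to assign the others, none is consistent with every speaker.
(For instance, with Jing=knight, Sia=knave, Priya=knave, Anika's claim "Priya is a knight" comes out false where it would need to be true.)
So Anika must be a knave, making "Priya is a knight" false. Taking Anika=knave, Jing=knight, Sia=knave, Priya=knave, each remaining statement checks out:
  Jing (knight): "Priya is a knave" — true. ✓
  Sia (knave): "Anika is a knight" — false. ✓
  Priya (knave): "exactly one of Anika and Priya is a knight" — false. ✓
This is the unique consistent assignment.

Anika is a knave, Jing is a knight, Sia is a knave, and Priya is a knave.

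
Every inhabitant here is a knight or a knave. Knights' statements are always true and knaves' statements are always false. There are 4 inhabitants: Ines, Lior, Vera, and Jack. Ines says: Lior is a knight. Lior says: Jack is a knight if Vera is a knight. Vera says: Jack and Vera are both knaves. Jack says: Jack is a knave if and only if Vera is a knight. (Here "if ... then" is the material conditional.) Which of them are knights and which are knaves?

Ines is a knight, Lior is a knight, Vera is a knave, and Jack is a knight.

Suppose Ines is a knave. Then Ines's statement "Lior is a knight" would have to be false. Checking the 8 ways to assign the others, none is consistent with every speaker.
(For instance, with Lior=knight, Vera=knave, Jack=knight, Ines's claim "Lior is a knight" comes out true where it would need to be false.)
So Ines must be a knight, making "Lior is a knight" true. Taking Ines=knight, Lior=knight, Vera=knave, Jack=knight, each remaining statement checks out:
  Lior (knight): "Jack is a knight if Vera is a knight" — true. ✓
  Vera (knave): "Jack and Vera are both knaves" — false. ✓
  Jack (knight): "Jack is a knave if and only if Vera is a knight" — true. ✓
This is the unique consistent assignment.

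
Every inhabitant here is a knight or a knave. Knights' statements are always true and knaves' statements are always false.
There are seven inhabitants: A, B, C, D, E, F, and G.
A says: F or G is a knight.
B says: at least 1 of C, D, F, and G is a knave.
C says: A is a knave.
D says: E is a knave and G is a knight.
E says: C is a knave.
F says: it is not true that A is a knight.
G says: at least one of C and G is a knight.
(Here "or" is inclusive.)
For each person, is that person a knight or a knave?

Knights: A, B, E, and G. Knaves: C, D, and F.

A is a knight, and the claim "F or G is a knight" is indeed True.
Since B is a knight, "at least 1 of C, D, F, and G is a knave" needs to be True, which holds.
C is a knave, so "A is a knave" must be False — and it is.
D is a knave, and the claim "E is a knave and G is a knight" is indeed False.
E (knight): "C is a knave" — True. ✓
F is a knave, and the claim "it is not true that A is a knight" is indeed False.
As a knight, G's statement "at least one of C and G is a knight" should be True; it is.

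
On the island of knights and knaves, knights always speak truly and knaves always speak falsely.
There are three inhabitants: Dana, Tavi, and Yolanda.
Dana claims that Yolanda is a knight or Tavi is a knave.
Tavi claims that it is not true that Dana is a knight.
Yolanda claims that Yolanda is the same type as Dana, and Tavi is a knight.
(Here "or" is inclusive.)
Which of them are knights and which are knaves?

Suppose Dana is a knave. Then Dana's statement "Yolanda is a knight or Tavi is a knave" would have to be false. Checking the 4 ways to assign the others, none is consistent with every speaker.
(For instance, with Tavi=knave, Yolanda=knave, Dana's claim "Yolanda is a knight or Tavi is a knave" comes out true where it would need to be false.)
So Dana must be a knight, making "Yolanda is a knight or Tavi is a knave" true. Taking Dana=knight, Tavi=knave, Yolanda=knave, each remaining statement checks out:
  Tavi (knave): "it is not true that Dana is a knight" — false. ✓
  Yolanda (knave): "Yolanda is the same type as Dana, and Tavi is a knight" — false. ✓
This is the unique consistent assignment.

Dana is a knight, Tavi is a knave, and Yolanda is a knave.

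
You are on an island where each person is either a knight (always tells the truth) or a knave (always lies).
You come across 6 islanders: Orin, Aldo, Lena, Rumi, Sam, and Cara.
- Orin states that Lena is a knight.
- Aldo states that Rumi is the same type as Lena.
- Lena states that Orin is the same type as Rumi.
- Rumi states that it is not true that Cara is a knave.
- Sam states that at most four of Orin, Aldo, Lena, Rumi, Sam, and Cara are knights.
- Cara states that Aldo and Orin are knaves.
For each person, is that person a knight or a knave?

As a knave, Orin's statement "Lena is a knight" should be False; it is.
As a knave, Aldo's statement "Rumi is the same type as Lena" should be False; it is.
Lena is a knave; "Orin is the same type as Rumi" is False, as required.
Rumi is a knight, and the claim "it is not true that Cara is a knave" is indeed True.
Sam (knight): "at most four of Orin, Aldo, Lena, Rumi, Sam, and Cara are knights" — True. ✓
Cara (knight): "Aldo and Orin are knaves" — True. ✓

Knights: Rumi, Sam, and Cara. Knaves: Orin, Aldo, and Lena.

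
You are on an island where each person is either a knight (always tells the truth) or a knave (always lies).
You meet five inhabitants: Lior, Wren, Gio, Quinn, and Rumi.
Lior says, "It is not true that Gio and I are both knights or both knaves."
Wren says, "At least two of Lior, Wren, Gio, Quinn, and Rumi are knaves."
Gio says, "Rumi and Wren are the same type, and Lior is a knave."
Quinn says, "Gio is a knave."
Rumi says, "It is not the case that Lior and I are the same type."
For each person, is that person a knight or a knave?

Knights: Wren and Quinn. Knaves: Lior, Gio, and Rumi.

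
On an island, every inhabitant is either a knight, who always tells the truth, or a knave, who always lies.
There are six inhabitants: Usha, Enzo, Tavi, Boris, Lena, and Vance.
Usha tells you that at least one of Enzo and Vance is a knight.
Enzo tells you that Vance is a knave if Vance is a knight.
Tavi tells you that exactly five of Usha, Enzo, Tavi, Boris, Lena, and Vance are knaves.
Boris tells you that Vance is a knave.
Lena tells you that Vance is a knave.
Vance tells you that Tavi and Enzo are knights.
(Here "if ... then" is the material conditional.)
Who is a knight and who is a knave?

Usha is a knight, and the claim "at least one of Enzo and Vance is a knight" is indeed true.
Enzo (knight): "Vance is a knave if Vance is a knight" — true. ✓
Tavi is a knave, so "exactly five of Usha, Enzo, Tavi, Boris, Lena, and Vance are knaves" must be False — and it is.
Boris is a knight, and the claim "Vance is a knave" is indeed true.
Lena is a knight; "Vance is a knave" is true, as required.
Vance is a knave, and the claim "Tavi and Enzo are knights" is indeed False.

Usha is a knight, Enzo is a knight, Tavi is a knave, Boris is a knight, Lena is a knight, and Vance is a knave.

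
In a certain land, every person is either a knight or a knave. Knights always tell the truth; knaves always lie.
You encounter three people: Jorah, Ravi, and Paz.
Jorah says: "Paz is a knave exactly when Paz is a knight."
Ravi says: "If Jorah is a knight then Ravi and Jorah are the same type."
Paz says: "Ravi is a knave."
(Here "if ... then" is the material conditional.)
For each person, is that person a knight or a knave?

Knights: Ravi. Knaves: Jorah and Paz.

Suppose Jorah is a knight. Then Jorah's statement "Paz is a knave exactly when Paz is a knight" would have to be true. Checking the 4 ways to assign the others, none is consistent with every speaker.
(For instance, with Ravi=knight, Paz=knave, Jorah's claim "Paz is a knave exactly when Paz is a knight" comes out false where it would need to be true.)
So Jorah must be a knave, making "Paz is a knave exactly when Paz is a knight" false. Taking Jorah=knave, Ravi=knight, Paz=knave, each remaining statement checks out:
  Ravi (knight): "if Jorah is a knight then Ravi and Jorah are the same type" — true. ✓
  Paz (knave): "Ravi is a knave" — false. ✓
This is the unique consistent assignment.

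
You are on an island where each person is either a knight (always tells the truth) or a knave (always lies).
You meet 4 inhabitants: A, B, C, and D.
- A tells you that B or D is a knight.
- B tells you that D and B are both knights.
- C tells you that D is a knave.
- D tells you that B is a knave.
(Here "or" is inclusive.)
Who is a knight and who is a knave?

Knights: A and D. Knaves: B and C.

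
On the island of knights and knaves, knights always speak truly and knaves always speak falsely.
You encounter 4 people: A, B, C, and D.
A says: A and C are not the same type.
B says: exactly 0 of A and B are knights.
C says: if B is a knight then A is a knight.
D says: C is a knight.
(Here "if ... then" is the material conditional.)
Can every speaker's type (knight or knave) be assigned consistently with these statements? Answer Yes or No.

No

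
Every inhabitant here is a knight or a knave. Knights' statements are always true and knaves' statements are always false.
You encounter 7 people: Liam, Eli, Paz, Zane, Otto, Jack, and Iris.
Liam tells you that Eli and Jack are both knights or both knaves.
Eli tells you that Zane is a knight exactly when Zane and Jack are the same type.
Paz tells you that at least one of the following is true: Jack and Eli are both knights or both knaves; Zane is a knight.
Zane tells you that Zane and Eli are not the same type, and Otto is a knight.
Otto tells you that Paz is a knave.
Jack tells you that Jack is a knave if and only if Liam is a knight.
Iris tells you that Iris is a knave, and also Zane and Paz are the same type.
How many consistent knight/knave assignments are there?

0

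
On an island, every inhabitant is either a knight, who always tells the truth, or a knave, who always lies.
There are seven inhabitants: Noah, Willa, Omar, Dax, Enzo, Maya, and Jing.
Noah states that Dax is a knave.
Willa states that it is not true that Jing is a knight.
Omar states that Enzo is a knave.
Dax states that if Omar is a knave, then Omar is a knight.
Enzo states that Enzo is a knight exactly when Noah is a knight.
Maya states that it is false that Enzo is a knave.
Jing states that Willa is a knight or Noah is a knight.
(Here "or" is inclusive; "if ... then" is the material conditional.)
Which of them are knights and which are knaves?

Knights: Noah, Enzo, Maya, and Jing. Knaves: Willa, Omar, and Dax.

Noah is a knight, so "Dax is a knave" must be True — and it is.
Willa is a knave; "it is not true that Jing is a knight" is false, as required.
As a knave, Omar's statement "Enzo is a knave" should be false; it is.
Dax is a knave; "if Omar is a knave, then Omar is a knight" is false, as required.
Since Enzo is a knight, "Enzo is a knight exactly when Noah is a knight" needs to be True, which holds.
As a knight, Maya's statement "it is false that Enzo is a knave" should be True; it is.
Jing is a knight, and the claim "Willa is a knight or Noah is a knight" is indeed True.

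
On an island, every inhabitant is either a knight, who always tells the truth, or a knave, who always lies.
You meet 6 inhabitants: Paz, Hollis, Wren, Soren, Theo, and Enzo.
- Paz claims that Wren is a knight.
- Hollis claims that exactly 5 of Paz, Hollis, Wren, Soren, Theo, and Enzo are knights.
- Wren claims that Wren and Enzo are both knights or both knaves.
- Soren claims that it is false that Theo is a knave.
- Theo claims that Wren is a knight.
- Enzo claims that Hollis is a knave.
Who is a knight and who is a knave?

Since Paz is a knave, "Wren is a knight" needs to be false, which holds.
Since Hollis is a knave, "exactly 5 of Paz, Hollis, Wren, Soren, Theo, and Enzo are knights" needs to be false, which holds.
Since Wren is a knave, "Wren and Enzo are both knights or both knaves" needs to be false, which holds.
Since Soren is a knave, "it is false that Theo is a knave" needs to be false, which holds.
Theo is a knave, and the claim "Wren is a knight" is indeed false.
Since Enzo is a knight, "Hollis is a knave" needs to be true, which holds.

Paz is a knave, Hollis is a knave, Wren is a knave, Soren is a knave, Theo is a knave, and Enzo is a knight.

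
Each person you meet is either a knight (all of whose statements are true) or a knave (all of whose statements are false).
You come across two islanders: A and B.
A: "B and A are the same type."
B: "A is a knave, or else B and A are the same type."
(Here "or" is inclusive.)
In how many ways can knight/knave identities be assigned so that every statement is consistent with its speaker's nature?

2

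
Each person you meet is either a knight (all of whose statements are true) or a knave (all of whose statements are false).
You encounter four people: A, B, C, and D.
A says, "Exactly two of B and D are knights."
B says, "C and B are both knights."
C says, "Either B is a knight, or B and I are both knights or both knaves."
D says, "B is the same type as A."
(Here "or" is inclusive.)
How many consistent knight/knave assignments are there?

Consistent assignments:
  A=knight, B=knight, C=knight, D=knight
  A=knave, B=knight, C=knight, D=knave

2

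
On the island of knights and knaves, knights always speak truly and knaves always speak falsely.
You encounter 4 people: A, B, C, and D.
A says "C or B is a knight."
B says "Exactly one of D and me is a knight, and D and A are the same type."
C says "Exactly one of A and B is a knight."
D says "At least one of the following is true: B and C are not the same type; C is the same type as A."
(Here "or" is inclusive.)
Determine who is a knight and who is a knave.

A is a knave, B is a knave, C is a knave, and D is a knight.

A (knave): "C or B is a knight" — False. ✓
B is a knave, and the claim "exactly one of D and me is a knight, and D and A are the same type" is indeed False.
C is a knave, so "exactly one of A and B is a knight" must be False — and it is.
Since D is a knight, "at least one of the following is true: B and C are not the same type; C is the same type as A" needs to be true, which holds.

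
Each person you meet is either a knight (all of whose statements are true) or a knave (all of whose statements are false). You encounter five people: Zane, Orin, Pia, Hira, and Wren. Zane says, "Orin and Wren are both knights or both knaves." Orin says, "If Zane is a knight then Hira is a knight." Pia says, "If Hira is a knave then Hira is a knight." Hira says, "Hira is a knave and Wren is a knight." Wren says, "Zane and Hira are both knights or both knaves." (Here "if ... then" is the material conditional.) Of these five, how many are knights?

The unique consistent assignment is Zane=knight, Orin=knave, Pia=knave, Hira=knave, Wren=knave.
That has 1 knight.

1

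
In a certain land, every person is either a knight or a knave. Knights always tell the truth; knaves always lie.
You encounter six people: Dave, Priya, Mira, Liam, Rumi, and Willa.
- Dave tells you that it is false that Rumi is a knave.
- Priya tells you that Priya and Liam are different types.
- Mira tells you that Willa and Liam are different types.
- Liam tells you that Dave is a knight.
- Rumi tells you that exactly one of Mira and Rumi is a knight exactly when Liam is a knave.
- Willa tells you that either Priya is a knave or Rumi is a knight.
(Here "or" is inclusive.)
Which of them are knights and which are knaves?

Dave is a knave, and the claim "it is false that Rumi is a knave" is indeed False.
Priya is a knight, so "Priya and Liam are different types" must be true — and it is.
Mira is a knave, and the claim "Willa and Liam are different types" is indeed False.
As a knave, Liam's statement "Dave is a knight" should be False; it is.
As a knave, Rumi's statement "exactly one of Mira and Rumi is a knight exactly when Liam is a knave" should be False; it is.
Willa is a knave, so "either Priya is a knave or Rumi is a knight" must be False — and it is.

Dave is a knave, Priya is a knight, Mira is a knave, Liam is a knave, Rumi is a knave, and Willa is a knave.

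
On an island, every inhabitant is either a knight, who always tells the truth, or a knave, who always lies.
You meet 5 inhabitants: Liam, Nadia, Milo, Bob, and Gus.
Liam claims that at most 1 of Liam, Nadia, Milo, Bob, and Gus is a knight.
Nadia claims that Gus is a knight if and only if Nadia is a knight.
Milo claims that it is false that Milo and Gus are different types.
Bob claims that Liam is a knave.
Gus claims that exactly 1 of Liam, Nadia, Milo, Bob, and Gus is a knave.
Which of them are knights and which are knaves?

Liam is a knave, Nadia is a knight, Milo is a knight, Bob is a knight, and Gus is a knight.

Liam is a knave, and the claim "at most 1 of Liam, Nadia, Milo, Bob, and Gus is a knight" is indeed False.
As a knight, Nadia's statement "Gus is a knight if and only if Nadia is a knight" should be true; it is.
As a knight, Milo's statement "it is false that Milo and Gus are different types" should be true; it is.
Bob (knight): "Liam is a knave" — true. ✓
As a knight, Gus's statement "exactly 1 of Liam, Nadia, Milo, Bob, and Gus is a knave" should be true; it is.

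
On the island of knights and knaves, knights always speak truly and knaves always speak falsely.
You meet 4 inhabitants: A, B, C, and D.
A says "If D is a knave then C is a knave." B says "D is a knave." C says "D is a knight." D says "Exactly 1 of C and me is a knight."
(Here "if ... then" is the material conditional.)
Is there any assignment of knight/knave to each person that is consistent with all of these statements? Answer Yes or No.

One consistent assignment: A=knight, B=knight, C=knave, D=knave.

Yes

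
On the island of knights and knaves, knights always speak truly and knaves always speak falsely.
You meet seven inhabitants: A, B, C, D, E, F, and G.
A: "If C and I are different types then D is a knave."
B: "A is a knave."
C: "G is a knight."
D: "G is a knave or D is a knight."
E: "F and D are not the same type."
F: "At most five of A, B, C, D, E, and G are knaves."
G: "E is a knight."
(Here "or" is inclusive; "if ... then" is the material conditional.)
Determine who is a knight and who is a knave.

A is a knight; "if C and I are different types then D is a knave" is True, as required.
B is a knave, so "A is a knave" must be False — and it is.
Since C is a knight, "G is a knight" needs to be True, which holds.
As a knave, D's statement "G is a knave or D is a knight" should be False; it is.
As a knight, E's statement "F and D are not the same type" should be True; it is.
As a knight, F's statement "at most five of A, B, C, D, E, and G are knaves" should be True; it is.
As a knight, G's statement "E is a knight" should be True; it is.

A is a knight, B is a knave, C is a knight, D is a knave, E is a knight, F is a knight, and G is a knight.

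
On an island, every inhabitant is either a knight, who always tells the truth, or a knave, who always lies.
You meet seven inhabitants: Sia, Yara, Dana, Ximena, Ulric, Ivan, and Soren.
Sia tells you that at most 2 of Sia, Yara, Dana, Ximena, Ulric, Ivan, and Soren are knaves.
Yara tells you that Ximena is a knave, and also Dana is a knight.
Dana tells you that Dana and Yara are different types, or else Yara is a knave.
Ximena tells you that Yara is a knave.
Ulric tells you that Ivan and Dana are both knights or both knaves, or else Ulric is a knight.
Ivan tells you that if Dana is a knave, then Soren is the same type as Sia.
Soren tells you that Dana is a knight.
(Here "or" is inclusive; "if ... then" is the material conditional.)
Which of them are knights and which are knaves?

Sia is a knight, Yara is a knave, Dana is a knight, Ximena is a knight, Ulric is a knight, Ivan is a knight, and Soren is a knight.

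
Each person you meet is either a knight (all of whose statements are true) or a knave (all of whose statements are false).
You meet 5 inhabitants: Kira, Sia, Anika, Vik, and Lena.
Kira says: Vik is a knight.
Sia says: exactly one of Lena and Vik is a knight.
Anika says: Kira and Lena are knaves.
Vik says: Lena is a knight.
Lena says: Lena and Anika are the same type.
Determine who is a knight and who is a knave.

Kira is a knave, and the claim "Vik is a knight" is indeed False.
Sia is a knave, so "exactly one of Lena and Vik is a knight" must be False — and it is.
Anika is a knight; "Kira and Lena are knaves" is True, as required.
Vik is a knave; "Lena is a knight" is False, as required.
Since Lena is a knave, "Lena and Anika are the same type" needs to be False, which holds.

Kira is a knave, Sia is a knave, Anika is a knight, Vik is a knave, and Lena is a knave.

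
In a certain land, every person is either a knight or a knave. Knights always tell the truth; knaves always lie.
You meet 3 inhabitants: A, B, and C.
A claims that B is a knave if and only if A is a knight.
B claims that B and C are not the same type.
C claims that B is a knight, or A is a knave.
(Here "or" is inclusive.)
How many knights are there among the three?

The unique consistent assignment is A=knight, B=knave, C=knave.
That has 1 knight.

1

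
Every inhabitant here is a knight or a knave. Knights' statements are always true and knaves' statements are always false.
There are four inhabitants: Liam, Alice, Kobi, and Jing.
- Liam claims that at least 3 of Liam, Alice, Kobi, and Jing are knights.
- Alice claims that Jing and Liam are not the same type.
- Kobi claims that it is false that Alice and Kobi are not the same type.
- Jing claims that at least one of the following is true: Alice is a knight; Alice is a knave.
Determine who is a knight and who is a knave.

Suppose Liam is a knight. Then Liam's statement "at least 3 of Liam, Alice, Kobi, and Jing are knights" would have to be true. Checking the 8 ways to assign the others, none is consistent with every speaker.
(For instance, with Alice=knight, Kobi=knave, Jing=knight, Alice's claim "Jing and Liam are not the same type" comes out false where it would need to be true.)
So Liam must be a knave, making "at least 3 of Liam, Alice, Kobi, and Jing are knights" false. Taking Liam=knave, Alice=knight, Kobi=knave, Jing=knight, each remaining statement checks out:
  Alice (knight): "Jing and Liam are not the same type" — true. ✓
  Kobi (knave): "it is false that Alice and Kobi are not the same type" — false. ✓
  Jing (knight): "at least one of the following is true: Alice is a knight; Alice is a knave" — true. ✓
This is the unique consistent assignment.

Liam is a knave, Alice is a knight, Kobi is a knave, and Jing is a knight.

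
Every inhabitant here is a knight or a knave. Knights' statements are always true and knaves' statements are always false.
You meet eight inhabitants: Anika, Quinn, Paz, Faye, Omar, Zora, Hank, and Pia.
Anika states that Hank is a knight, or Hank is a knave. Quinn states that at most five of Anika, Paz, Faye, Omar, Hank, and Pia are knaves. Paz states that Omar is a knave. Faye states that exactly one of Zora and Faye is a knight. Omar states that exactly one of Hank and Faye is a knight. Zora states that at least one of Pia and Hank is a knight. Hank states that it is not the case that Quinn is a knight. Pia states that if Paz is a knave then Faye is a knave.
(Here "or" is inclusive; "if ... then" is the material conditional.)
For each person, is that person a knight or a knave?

Knights: Anika, Quinn, Faye, and Omar. Knaves: Paz, Zora, Hank, and Pia.

As a knight, Anika's statement "Hank is a knight, or Hank is a knave" should be True; it is.
Quinn is a knight; "at most five of Anika, Paz, Faye, Omar, Hank, and Pia are knaves" is True, as required.
Paz is a knave, and the claim "Omar is a knave" is indeed false.
Faye is a knight, so "exactly one of Zora and Faye is a knight" must be True — and it is.
Omar is a knight; "exactly one of Hank and Faye is a knight" is True, as required.
As a knave, Zora's statement "at least one of Pia and Hank is a knight" should be false; it is.
Hank (knave): "it is not the case that Quinn is a knight" — false. ✓
Pia (knave): "if Paz is a knave then Faye is a knave" — false. ✓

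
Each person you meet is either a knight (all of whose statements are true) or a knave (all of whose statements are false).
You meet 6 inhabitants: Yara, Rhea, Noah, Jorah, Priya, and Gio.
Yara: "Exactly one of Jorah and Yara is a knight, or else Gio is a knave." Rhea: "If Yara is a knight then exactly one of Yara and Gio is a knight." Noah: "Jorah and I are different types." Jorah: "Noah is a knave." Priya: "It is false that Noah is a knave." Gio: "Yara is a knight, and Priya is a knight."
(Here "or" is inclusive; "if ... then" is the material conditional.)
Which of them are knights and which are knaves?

Yara is a knight, Rhea is a knave, Noah is a knight, Jorah is a knave, Priya is a knight, and Gio is a knight.

Since Yara is a knight, "exactly one of Jorah and Yara is a knight, or else Gio is a knave" needs to be True, which holds.
Rhea is a knave, so "if Yara is a knight then exactly one of Yara and Gio is a knight" must be false — and it is.
Noah (knight): "Jorah and I are different types" — True. ✓
Jorah is a knave, so "Noah is a knave" must be false — and it is.
Priya is a knight, and the claim "it is false that Noah is a knave" is indeed True.
Since Gio is a knight, "Yara is a knight, and Priya is a knight" needs to be True, which holds.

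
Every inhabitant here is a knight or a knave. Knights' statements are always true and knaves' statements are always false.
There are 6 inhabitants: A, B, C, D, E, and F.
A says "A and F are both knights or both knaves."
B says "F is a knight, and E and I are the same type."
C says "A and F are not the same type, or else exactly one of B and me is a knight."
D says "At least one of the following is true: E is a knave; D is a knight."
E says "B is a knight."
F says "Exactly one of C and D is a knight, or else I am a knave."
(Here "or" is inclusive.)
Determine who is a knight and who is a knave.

A is a knave, B is a knight, C is a knight, D is a knave, E is a knight, and F is a knight.

A (knave): "A and F are both knights or both knaves" — false. ✓
B is a knight, so "F is a knight, and E and I are the same type" must be True — and it is.
As a knight, C's statement "A and F are not the same type, or else exactly one of B and me is a knight" should be True; it is.
Since D is a knave, "at least one of the following is true: E is a knave; D is a knight" needs to be false, which holds.
E is a knight; "B is a knight" is True, as required.
F is a knight, so "exactly one of C and D is a knight, or else I am a knave" must be True — and it is.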